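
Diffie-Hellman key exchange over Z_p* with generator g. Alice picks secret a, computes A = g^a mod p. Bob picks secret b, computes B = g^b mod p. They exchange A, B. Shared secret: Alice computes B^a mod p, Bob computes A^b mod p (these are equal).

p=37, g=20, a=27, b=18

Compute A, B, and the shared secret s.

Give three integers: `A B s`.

A = 20^27 mod 37  (bits of 27 = 11011)
  bit 0 = 1: r = r^2 * 20 mod 37 = 1^2 * 20 = 1*20 = 20
  bit 1 = 1: r = r^2 * 20 mod 37 = 20^2 * 20 = 30*20 = 8
  bit 2 = 0: r = r^2 mod 37 = 8^2 = 27
  bit 3 = 1: r = r^2 * 20 mod 37 = 27^2 * 20 = 26*20 = 2
  bit 4 = 1: r = r^2 * 20 mod 37 = 2^2 * 20 = 4*20 = 6
  -> A = 6
B = 20^18 mod 37  (bits of 18 = 10010)
  bit 0 = 1: r = r^2 * 20 mod 37 = 1^2 * 20 = 1*20 = 20
  bit 1 = 0: r = r^2 mod 37 = 20^2 = 30
  bit 2 = 0: r = r^2 mod 37 = 30^2 = 12
  bit 3 = 1: r = r^2 * 20 mod 37 = 12^2 * 20 = 33*20 = 31
  bit 4 = 0: r = r^2 mod 37 = 31^2 = 36
  -> B = 36
s = B^a = 36^27 mod 37  (bits of 27 = 11011)
  bit 0 = 1: r = r^2 * 36 mod 37 = 1^2 * 36 = 1*36 = 36
  bit 1 = 1: r = r^2 * 36 mod 37 = 36^2 * 36 = 1*36 = 36
  bit 2 = 0: r = r^2 mod 37 = 36^2 = 1
  bit 3 = 1: r = r^2 * 36 mod 37 = 1^2 * 36 = 1*36 = 36
  bit 4 = 1: r = r^2 * 36 mod 37 = 36^2 * 36 = 1*36 = 36
  -> s = B^a = 36

Answer: 6 36 36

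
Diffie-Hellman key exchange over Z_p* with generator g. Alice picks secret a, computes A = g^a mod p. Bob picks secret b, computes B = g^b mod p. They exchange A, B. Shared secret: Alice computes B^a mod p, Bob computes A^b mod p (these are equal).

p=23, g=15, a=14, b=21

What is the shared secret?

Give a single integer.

Answer: 4

Derivation:
A = 15^14 mod 23  (bits of 14 = 1110)
  bit 0 = 1: r = r^2 * 15 mod 23 = 1^2 * 15 = 1*15 = 15
  bit 1 = 1: r = r^2 * 15 mod 23 = 15^2 * 15 = 18*15 = 17
  bit 2 = 1: r = r^2 * 15 mod 23 = 17^2 * 15 = 13*15 = 11
  bit 3 = 0: r = r^2 mod 23 = 11^2 = 6
  -> A = 6
B = 15^21 mod 23  (bits of 21 = 10101)
  bit 0 = 1: r = r^2 * 15 mod 23 = 1^2 * 15 = 1*15 = 15
  bit 1 = 0: r = r^2 mod 23 = 15^2 = 18
  bit 2 = 1: r = r^2 * 15 mod 23 = 18^2 * 15 = 2*15 = 7
  bit 3 = 0: r = r^2 mod 23 = 7^2 = 3
  bit 4 = 1: r = r^2 * 15 mod 23 = 3^2 * 15 = 9*15 = 20
  -> B = 20
s = B^a = 20^14 mod 23  (bits of 14 = 1110)
  bit 0 = 1: r = r^2 * 20 mod 23 = 1^2 * 20 = 1*20 = 20
  bit 1 = 1: r = r^2 * 20 mod 23 = 20^2 * 20 = 9*20 = 19
  bit 2 = 1: r = r^2 * 20 mod 23 = 19^2 * 20 = 16*20 = 21
  bit 3 = 0: r = r^2 mod 23 = 21^2 = 4
  -> s = B^a = 4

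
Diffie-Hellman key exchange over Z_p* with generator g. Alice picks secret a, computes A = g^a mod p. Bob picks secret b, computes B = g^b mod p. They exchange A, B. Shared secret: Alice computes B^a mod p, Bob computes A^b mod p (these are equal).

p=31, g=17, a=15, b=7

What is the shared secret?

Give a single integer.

Answer: 30

Derivation:
A = 17^15 mod 31  (bits of 15 = 1111)
  bit 0 = 1: r = r^2 * 17 mod 31 = 1^2 * 17 = 1*17 = 17
  bit 1 = 1: r = r^2 * 17 mod 31 = 17^2 * 17 = 10*17 = 15
  bit 2 = 1: r = r^2 * 17 mod 31 = 15^2 * 17 = 8*17 = 12
  bit 3 = 1: r = r^2 * 17 mod 31 = 12^2 * 17 = 20*17 = 30
  -> A = 30
B = 17^7 mod 31  (bits of 7 = 111)
  bit 0 = 1: r = r^2 * 17 mod 31 = 1^2 * 17 = 1*17 = 17
  bit 1 = 1: r = r^2 * 17 mod 31 = 17^2 * 17 = 10*17 = 15
  bit 2 = 1: r = r^2 * 17 mod 31 = 15^2 * 17 = 8*17 = 12
  -> B = 12
s = B^a = 12^15 mod 31  (bits of 15 = 1111)
  bit 0 = 1: r = r^2 * 12 mod 31 = 1^2 * 12 = 1*12 = 12
  bit 1 = 1: r = r^2 * 12 mod 31 = 12^2 * 12 = 20*12 = 23
  bit 2 = 1: r = r^2 * 12 mod 31 = 23^2 * 12 = 2*12 = 24
  bit 3 = 1: r = r^2 * 12 mod 31 = 24^2 * 12 = 18*12 = 30
  -> s = B^a = 30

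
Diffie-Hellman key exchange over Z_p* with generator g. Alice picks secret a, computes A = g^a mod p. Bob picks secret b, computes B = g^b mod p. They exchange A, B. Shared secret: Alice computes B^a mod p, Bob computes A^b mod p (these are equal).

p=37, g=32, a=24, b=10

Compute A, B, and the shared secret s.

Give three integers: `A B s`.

Answer: 26 30 26

Derivation:
A = 32^24 mod 37  (bits of 24 = 11000)
  bit 0 = 1: r = r^2 * 32 mod 37 = 1^2 * 32 = 1*32 = 32
  bit 1 = 1: r = r^2 * 32 mod 37 = 32^2 * 32 = 25*32 = 23
  bit 2 = 0: r = r^2 mod 37 = 23^2 = 11
  bit 3 = 0: r = r^2 mod 37 = 11^2 = 10
  bit 4 = 0: r = r^2 mod 37 = 10^2 = 26
  -> A = 26
B = 32^10 mod 37  (bits of 10 = 1010)
  bit 0 = 1: r = r^2 * 32 mod 37 = 1^2 * 32 = 1*32 = 32
  bit 1 = 0: r = r^2 mod 37 = 32^2 = 25
  bit 2 = 1: r = r^2 * 32 mod 37 = 25^2 * 32 = 33*32 = 20
  bit 3 = 0: r = r^2 mod 37 = 20^2 = 30
  -> B = 30
s = B^a = 30^24 mod 37  (bits of 24 = 11000)
  bit 0 = 1: r = r^2 * 30 mod 37 = 1^2 * 30 = 1*30 = 30
  bit 1 = 1: r = r^2 * 30 mod 37 = 30^2 * 30 = 12*30 = 27
  bit 2 = 0: r = r^2 mod 37 = 27^2 = 26
  bit 3 = 0: r = r^2 mod 37 = 26^2 = 10
  bit 4 = 0: r = r^2 mod 37 = 10^2 = 26
  -> s = B^a = 26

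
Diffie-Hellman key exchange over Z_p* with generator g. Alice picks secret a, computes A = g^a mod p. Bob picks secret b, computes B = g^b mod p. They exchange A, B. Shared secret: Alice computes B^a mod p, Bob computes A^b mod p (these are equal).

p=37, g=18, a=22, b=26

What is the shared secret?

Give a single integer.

A = 18^22 mod 37  (bits of 22 = 10110)
  bit 0 = 1: r = r^2 * 18 mod 37 = 1^2 * 18 = 1*18 = 18
  bit 1 = 0: r = r^2 mod 37 = 18^2 = 28
  bit 2 = 1: r = r^2 * 18 mod 37 = 28^2 * 18 = 7*18 = 15
  bit 3 = 1: r = r^2 * 18 mod 37 = 15^2 * 18 = 3*18 = 17
  bit 4 = 0: r = r^2 mod 37 = 17^2 = 30
  -> A = 30
B = 18^26 mod 37  (bits of 26 = 11010)
  bit 0 = 1: r = r^2 * 18 mod 37 = 1^2 * 18 = 1*18 = 18
  bit 1 = 1: r = r^2 * 18 mod 37 = 18^2 * 18 = 28*18 = 23
  bit 2 = 0: r = r^2 mod 37 = 23^2 = 11
  bit 3 = 1: r = r^2 * 18 mod 37 = 11^2 * 18 = 10*18 = 32
  bit 4 = 0: r = r^2 mod 37 = 32^2 = 25
  -> B = 25
s = B^a = 25^22 mod 37  (bits of 22 = 10110)
  bit 0 = 1: r = r^2 * 25 mod 37 = 1^2 * 25 = 1*25 = 25
  bit 1 = 0: r = r^2 mod 37 = 25^2 = 33
  bit 2 = 1: r = r^2 * 25 mod 37 = 33^2 * 25 = 16*25 = 30
  bit 3 = 1: r = r^2 * 25 mod 37 = 30^2 * 25 = 12*25 = 4
  bit 4 = 0: r = r^2 mod 37 = 4^2 = 16
  -> s = B^a = 16

Answer: 16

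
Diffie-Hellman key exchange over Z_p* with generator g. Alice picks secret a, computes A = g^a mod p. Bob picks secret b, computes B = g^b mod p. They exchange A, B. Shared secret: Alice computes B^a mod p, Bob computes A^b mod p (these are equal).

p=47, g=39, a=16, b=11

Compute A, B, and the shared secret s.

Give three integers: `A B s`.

A = 39^16 mod 47  (bits of 16 = 10000)
  bit 0 = 1: r = r^2 * 39 mod 47 = 1^2 * 39 = 1*39 = 39
  bit 1 = 0: r = r^2 mod 47 = 39^2 = 17
  bit 2 = 0: r = r^2 mod 47 = 17^2 = 7
  bit 3 = 0: r = r^2 mod 47 = 7^2 = 2
  bit 4 = 0: r = r^2 mod 47 = 2^2 = 4
  -> A = 4
B = 39^11 mod 47  (bits of 11 = 1011)
  bit 0 = 1: r = r^2 * 39 mod 47 = 1^2 * 39 = 1*39 = 39
  bit 1 = 0: r = r^2 mod 47 = 39^2 = 17
  bit 2 = 1: r = r^2 * 39 mod 47 = 17^2 * 39 = 7*39 = 38
  bit 3 = 1: r = r^2 * 39 mod 47 = 38^2 * 39 = 34*39 = 10
  -> B = 10
s = B^a = 10^16 mod 47  (bits of 16 = 10000)
  bit 0 = 1: r = r^2 * 10 mod 47 = 1^2 * 10 = 1*10 = 10
  bit 1 = 0: r = r^2 mod 47 = 10^2 = 6
  bit 2 = 0: r = r^2 mod 47 = 6^2 = 36
  bit 3 = 0: r = r^2 mod 47 = 36^2 = 27
  bit 4 = 0: r = r^2 mod 47 = 27^2 = 24
  -> s = B^a = 24

Answer: 4 10 24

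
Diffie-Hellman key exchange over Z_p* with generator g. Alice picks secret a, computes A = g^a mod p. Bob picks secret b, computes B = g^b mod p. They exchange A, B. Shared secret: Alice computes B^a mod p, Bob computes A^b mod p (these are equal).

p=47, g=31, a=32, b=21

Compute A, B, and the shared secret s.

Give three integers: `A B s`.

Answer: 14 38 6

Derivation:
A = 31^32 mod 47  (bits of 32 = 100000)
  bit 0 = 1: r = r^2 * 31 mod 47 = 1^2 * 31 = 1*31 = 31
  bit 1 = 0: r = r^2 mod 47 = 31^2 = 21
  bit 2 = 0: r = r^2 mod 47 = 21^2 = 18
  bit 3 = 0: r = r^2 mod 47 = 18^2 = 42
  bit 4 = 0: r = r^2 mod 47 = 42^2 = 25
  bit 5 = 0: r = r^2 mod 47 = 25^2 = 14
  -> A = 14
B = 31^21 mod 47  (bits of 21 = 10101)
  bit 0 = 1: r = r^2 * 31 mod 47 = 1^2 * 31 = 1*31 = 31
  bit 1 = 0: r = r^2 mod 47 = 31^2 = 21
  bit 2 = 1: r = r^2 * 31 mod 47 = 21^2 * 31 = 18*31 = 41
  bit 3 = 0: r = r^2 mod 47 = 41^2 = 36
  bit 4 = 1: r = r^2 * 31 mod 47 = 36^2 * 31 = 27*31 = 38
  -> B = 38
s = B^a = 38^32 mod 47  (bits of 32 = 100000)
  bit 0 = 1: r = r^2 * 38 mod 47 = 1^2 * 38 = 1*38 = 38
  bit 1 = 0: r = r^2 mod 47 = 38^2 = 34
  bit 2 = 0: r = r^2 mod 47 = 34^2 = 28
  bit 3 = 0: r = r^2 mod 47 = 28^2 = 32
  bit 4 = 0: r = r^2 mod 47 = 32^2 = 37
  bit 5 = 0: r = r^2 mod 47 = 37^2 = 6
  -> s = B^a = 6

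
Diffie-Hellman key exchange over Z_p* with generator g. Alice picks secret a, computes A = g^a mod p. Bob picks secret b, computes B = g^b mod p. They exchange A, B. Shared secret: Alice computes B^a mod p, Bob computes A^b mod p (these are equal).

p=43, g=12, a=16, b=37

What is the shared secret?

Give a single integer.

A = 12^16 mod 43  (bits of 16 = 10000)
  bit 0 = 1: r = r^2 * 12 mod 43 = 1^2 * 12 = 1*12 = 12
  bit 1 = 0: r = r^2 mod 43 = 12^2 = 15
  bit 2 = 0: r = r^2 mod 43 = 15^2 = 10
  bit 3 = 0: r = r^2 mod 43 = 10^2 = 14
  bit 4 = 0: r = r^2 mod 43 = 14^2 = 24
  -> A = 24
B = 12^37 mod 43  (bits of 37 = 100101)
  bit 0 = 1: r = r^2 * 12 mod 43 = 1^2 * 12 = 1*12 = 12
  bit 1 = 0: r = r^2 mod 43 = 12^2 = 15
  bit 2 = 0: r = r^2 mod 43 = 15^2 = 10
  bit 3 = 1: r = r^2 * 12 mod 43 = 10^2 * 12 = 14*12 = 39
  bit 4 = 0: r = r^2 mod 43 = 39^2 = 16
  bit 5 = 1: r = r^2 * 12 mod 43 = 16^2 * 12 = 41*12 = 19
  -> B = 19
s = B^a = 19^16 mod 43  (bits of 16 = 10000)
  bit 0 = 1: r = r^2 * 19 mod 43 = 1^2 * 19 = 1*19 = 19
  bit 1 = 0: r = r^2 mod 43 = 19^2 = 17
  bit 2 = 0: r = r^2 mod 43 = 17^2 = 31
  bit 3 = 0: r = r^2 mod 43 = 31^2 = 15
  bit 4 = 0: r = r^2 mod 43 = 15^2 = 10
  -> s = B^a = 10

Answer: 10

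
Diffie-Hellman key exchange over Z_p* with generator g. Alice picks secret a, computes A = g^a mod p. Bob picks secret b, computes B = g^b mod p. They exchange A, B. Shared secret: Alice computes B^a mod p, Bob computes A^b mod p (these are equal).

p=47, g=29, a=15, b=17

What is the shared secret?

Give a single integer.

Answer: 5

Derivation:
A = 29^15 mod 47  (bits of 15 = 1111)
  bit 0 = 1: r = r^2 * 29 mod 47 = 1^2 * 29 = 1*29 = 29
  bit 1 = 1: r = r^2 * 29 mod 47 = 29^2 * 29 = 42*29 = 43
  bit 2 = 1: r = r^2 * 29 mod 47 = 43^2 * 29 = 16*29 = 41
  bit 3 = 1: r = r^2 * 29 mod 47 = 41^2 * 29 = 36*29 = 10
  -> A = 10
B = 29^17 mod 47  (bits of 17 = 10001)
  bit 0 = 1: r = r^2 * 29 mod 47 = 1^2 * 29 = 1*29 = 29
  bit 1 = 0: r = r^2 mod 47 = 29^2 = 42
  bit 2 = 0: r = r^2 mod 47 = 42^2 = 25
  bit 3 = 0: r = r^2 mod 47 = 25^2 = 14
  bit 4 = 1: r = r^2 * 29 mod 47 = 14^2 * 29 = 8*29 = 44
  -> B = 44
s = B^a = 44^15 mod 47  (bits of 15 = 1111)
  bit 0 = 1: r = r^2 * 44 mod 47 = 1^2 * 44 = 1*44 = 44
  bit 1 = 1: r = r^2 * 44 mod 47 = 44^2 * 44 = 9*44 = 20
  bit 2 = 1: r = r^2 * 44 mod 47 = 20^2 * 44 = 24*44 = 22
  bit 3 = 1: r = r^2 * 44 mod 47 = 22^2 * 44 = 14*44 = 5
  -> s = B^a = 5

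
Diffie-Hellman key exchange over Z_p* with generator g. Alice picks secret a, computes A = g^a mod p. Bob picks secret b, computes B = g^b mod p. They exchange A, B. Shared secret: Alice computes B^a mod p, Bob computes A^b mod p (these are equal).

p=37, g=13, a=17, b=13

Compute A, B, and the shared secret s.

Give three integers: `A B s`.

Answer: 17 19 35

Derivation:
A = 13^17 mod 37  (bits of 17 = 10001)
  bit 0 = 1: r = r^2 * 13 mod 37 = 1^2 * 13 = 1*13 = 13
  bit 1 = 0: r = r^2 mod 37 = 13^2 = 21
  bit 2 = 0: r = r^2 mod 37 = 21^2 = 34
  bit 3 = 0: r = r^2 mod 37 = 34^2 = 9
  bit 4 = 1: r = r^2 * 13 mod 37 = 9^2 * 13 = 7*13 = 17
  -> A = 17
B = 13^13 mod 37  (bits of 13 = 1101)
  bit 0 = 1: r = r^2 * 13 mod 37 = 1^2 * 13 = 1*13 = 13
  bit 1 = 1: r = r^2 * 13 mod 37 = 13^2 * 13 = 21*13 = 14
  bit 2 = 0: r = r^2 mod 37 = 14^2 = 11
  bit 3 = 1: r = r^2 * 13 mod 37 = 11^2 * 13 = 10*13 = 19
  -> B = 19
s = B^a = 19^17 mod 37  (bits of 17 = 10001)
  bit 0 = 1: r = r^2 * 19 mod 37 = 1^2 * 19 = 1*19 = 19
  bit 1 = 0: r = r^2 mod 37 = 19^2 = 28
  bit 2 = 0: r = r^2 mod 37 = 28^2 = 7
  bit 3 = 0: r = r^2 mod 37 = 7^2 = 12
  bit 4 = 1: r = r^2 * 19 mod 37 = 12^2 * 19 = 33*19 = 35
  -> s = B^a = 35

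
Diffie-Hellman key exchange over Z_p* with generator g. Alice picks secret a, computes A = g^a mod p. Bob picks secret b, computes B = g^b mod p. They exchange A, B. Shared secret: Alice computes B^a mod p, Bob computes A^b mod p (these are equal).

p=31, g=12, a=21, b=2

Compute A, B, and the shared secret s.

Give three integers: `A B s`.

Answer: 29 20 4

Derivation:
A = 12^21 mod 31  (bits of 21 = 10101)
  bit 0 = 1: r = r^2 * 12 mod 31 = 1^2 * 12 = 1*12 = 12
  bit 1 = 0: r = r^2 mod 31 = 12^2 = 20
  bit 2 = 1: r = r^2 * 12 mod 31 = 20^2 * 12 = 28*12 = 26
  bit 3 = 0: r = r^2 mod 31 = 26^2 = 25
  bit 4 = 1: r = r^2 * 12 mod 31 = 25^2 * 12 = 5*12 = 29
  -> A = 29
B = 12^2 mod 31  (bits of 2 = 10)
  bit 0 = 1: r = r^2 * 12 mod 31 = 1^2 * 12 = 1*12 = 12
  bit 1 = 0: r = r^2 mod 31 = 12^2 = 20
  -> B = 20
s = B^a = 20^21 mod 31  (bits of 21 = 10101)
  bit 0 = 1: r = r^2 * 20 mod 31 = 1^2 * 20 = 1*20 = 20
  bit 1 = 0: r = r^2 mod 31 = 20^2 = 28
  bit 2 = 1: r = r^2 * 20 mod 31 = 28^2 * 20 = 9*20 = 25
  bit 3 = 0: r = r^2 mod 31 = 25^2 = 5
  bit 4 = 1: r = r^2 * 20 mod 31 = 5^2 * 20 = 25*20 = 4
  -> s = B^a = 4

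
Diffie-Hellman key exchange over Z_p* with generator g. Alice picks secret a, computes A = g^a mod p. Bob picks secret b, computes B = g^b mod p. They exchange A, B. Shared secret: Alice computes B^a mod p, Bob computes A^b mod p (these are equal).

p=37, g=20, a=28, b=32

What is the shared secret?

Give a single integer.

Answer: 34

Derivation:
A = 20^28 mod 37  (bits of 28 = 11100)
  bit 0 = 1: r = r^2 * 20 mod 37 = 1^2 * 20 = 1*20 = 20
  bit 1 = 1: r = r^2 * 20 mod 37 = 20^2 * 20 = 30*20 = 8
  bit 2 = 1: r = r^2 * 20 mod 37 = 8^2 * 20 = 27*20 = 22
  bit 3 = 0: r = r^2 mod 37 = 22^2 = 3
  bit 4 = 0: r = r^2 mod 37 = 3^2 = 9
  -> A = 9
B = 20^32 mod 37  (bits of 32 = 100000)
  bit 0 = 1: r = r^2 * 20 mod 37 = 1^2 * 20 = 1*20 = 20
  bit 1 = 0: r = r^2 mod 37 = 20^2 = 30
  bit 2 = 0: r = r^2 mod 37 = 30^2 = 12
  bit 3 = 0: r = r^2 mod 37 = 12^2 = 33
  bit 4 = 0: r = r^2 mod 37 = 33^2 = 16
  bit 5 = 0: r = r^2 mod 37 = 16^2 = 34
  -> B = 34
s = B^a = 34^28 mod 37  (bits of 28 = 11100)
  bit 0 = 1: r = r^2 * 34 mod 37 = 1^2 * 34 = 1*34 = 34
  bit 1 = 1: r = r^2 * 34 mod 37 = 34^2 * 34 = 9*34 = 10
  bit 2 = 1: r = r^2 * 34 mod 37 = 10^2 * 34 = 26*34 = 33
  bit 3 = 0: r = r^2 mod 37 = 33^2 = 16
  bit 4 = 0: r = r^2 mod 37 = 16^2 = 34
  -> s = B^a = 34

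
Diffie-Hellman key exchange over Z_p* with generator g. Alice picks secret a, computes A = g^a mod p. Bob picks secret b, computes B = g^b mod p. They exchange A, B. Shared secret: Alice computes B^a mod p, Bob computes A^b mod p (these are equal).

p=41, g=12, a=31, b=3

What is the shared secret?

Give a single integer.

A = 12^31 mod 41  (bits of 31 = 11111)
  bit 0 = 1: r = r^2 * 12 mod 41 = 1^2 * 12 = 1*12 = 12
  bit 1 = 1: r = r^2 * 12 mod 41 = 12^2 * 12 = 21*12 = 6
  bit 2 = 1: r = r^2 * 12 mod 41 = 6^2 * 12 = 36*12 = 22
  bit 3 = 1: r = r^2 * 12 mod 41 = 22^2 * 12 = 33*12 = 27
  bit 4 = 1: r = r^2 * 12 mod 41 = 27^2 * 12 = 32*12 = 15
  -> A = 15
B = 12^3 mod 41  (bits of 3 = 11)
  bit 0 = 1: r = r^2 * 12 mod 41 = 1^2 * 12 = 1*12 = 12
  bit 1 = 1: r = r^2 * 12 mod 41 = 12^2 * 12 = 21*12 = 6
  -> B = 6
s = B^a = 6^31 mod 41  (bits of 31 = 11111)
  bit 0 = 1: r = r^2 * 6 mod 41 = 1^2 * 6 = 1*6 = 6
  bit 1 = 1: r = r^2 * 6 mod 41 = 6^2 * 6 = 36*6 = 11
  bit 2 = 1: r = r^2 * 6 mod 41 = 11^2 * 6 = 39*6 = 29
  bit 3 = 1: r = r^2 * 6 mod 41 = 29^2 * 6 = 21*6 = 3
  bit 4 = 1: r = r^2 * 6 mod 41 = 3^2 * 6 = 9*6 = 13
  -> s = B^a = 13

Answer: 13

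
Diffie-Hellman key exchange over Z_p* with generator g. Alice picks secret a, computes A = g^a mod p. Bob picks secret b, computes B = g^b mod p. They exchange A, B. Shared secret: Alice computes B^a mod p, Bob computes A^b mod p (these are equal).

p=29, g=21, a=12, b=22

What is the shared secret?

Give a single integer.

A = 21^12 mod 29  (bits of 12 = 1100)
  bit 0 = 1: r = r^2 * 21 mod 29 = 1^2 * 21 = 1*21 = 21
  bit 1 = 1: r = r^2 * 21 mod 29 = 21^2 * 21 = 6*21 = 10
  bit 2 = 0: r = r^2 mod 29 = 10^2 = 13
  bit 3 = 0: r = r^2 mod 29 = 13^2 = 24
  -> A = 24
B = 21^22 mod 29  (bits of 22 = 10110)
  bit 0 = 1: r = r^2 * 21 mod 29 = 1^2 * 21 = 1*21 = 21
  bit 1 = 0: r = r^2 mod 29 = 21^2 = 6
  bit 2 = 1: r = r^2 * 21 mod 29 = 6^2 * 21 = 7*21 = 2
  bit 3 = 1: r = r^2 * 21 mod 29 = 2^2 * 21 = 4*21 = 26
  bit 4 = 0: r = r^2 mod 29 = 26^2 = 9
  -> B = 9
s = B^a = 9^12 mod 29  (bits of 12 = 1100)
  bit 0 = 1: r = r^2 * 9 mod 29 = 1^2 * 9 = 1*9 = 9
  bit 1 = 1: r = r^2 * 9 mod 29 = 9^2 * 9 = 23*9 = 4
  bit 2 = 0: r = r^2 mod 29 = 4^2 = 16
  bit 3 = 0: r = r^2 mod 29 = 16^2 = 24
  -> s = B^a = 24

Answer: 24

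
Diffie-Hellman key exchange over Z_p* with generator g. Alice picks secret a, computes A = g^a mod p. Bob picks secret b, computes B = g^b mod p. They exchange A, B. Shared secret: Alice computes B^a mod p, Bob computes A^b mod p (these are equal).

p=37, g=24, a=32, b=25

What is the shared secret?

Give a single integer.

Answer: 9

Derivation:
A = 24^32 mod 37  (bits of 32 = 100000)
  bit 0 = 1: r = r^2 * 24 mod 37 = 1^2 * 24 = 1*24 = 24
  bit 1 = 0: r = r^2 mod 37 = 24^2 = 21
  bit 2 = 0: r = r^2 mod 37 = 21^2 = 34
  bit 3 = 0: r = r^2 mod 37 = 34^2 = 9
  bit 4 = 0: r = r^2 mod 37 = 9^2 = 7
  bit 5 = 0: r = r^2 mod 37 = 7^2 = 12
  -> A = 12
B = 24^25 mod 37  (bits of 25 = 11001)
  bit 0 = 1: r = r^2 * 24 mod 37 = 1^2 * 24 = 1*24 = 24
  bit 1 = 1: r = r^2 * 24 mod 37 = 24^2 * 24 = 21*24 = 23
  bit 2 = 0: r = r^2 mod 37 = 23^2 = 11
  bit 3 = 0: r = r^2 mod 37 = 11^2 = 10
  bit 4 = 1: r = r^2 * 24 mod 37 = 10^2 * 24 = 26*24 = 32
  -> B = 32
s = B^a = 32^32 mod 37  (bits of 32 = 100000)
  bit 0 = 1: r = r^2 * 32 mod 37 = 1^2 * 32 = 1*32 = 32
  bit 1 = 0: r = r^2 mod 37 = 32^2 = 25
  bit 2 = 0: r = r^2 mod 37 = 25^2 = 33
  bit 3 = 0: r = r^2 mod 37 = 33^2 = 16
  bit 4 = 0: r = r^2 mod 37 = 16^2 = 34
  bit 5 = 0: r = r^2 mod 37 = 34^2 = 9
  -> s = B^a = 9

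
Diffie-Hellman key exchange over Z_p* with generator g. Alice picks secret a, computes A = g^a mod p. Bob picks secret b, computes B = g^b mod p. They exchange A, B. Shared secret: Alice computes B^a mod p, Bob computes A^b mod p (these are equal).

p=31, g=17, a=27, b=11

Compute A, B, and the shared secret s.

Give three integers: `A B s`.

A = 17^27 mod 31  (bits of 27 = 11011)
  bit 0 = 1: r = r^2 * 17 mod 31 = 1^2 * 17 = 1*17 = 17
  bit 1 = 1: r = r^2 * 17 mod 31 = 17^2 * 17 = 10*17 = 15
  bit 2 = 0: r = r^2 mod 31 = 15^2 = 8
  bit 3 = 1: r = r^2 * 17 mod 31 = 8^2 * 17 = 2*17 = 3
  bit 4 = 1: r = r^2 * 17 mod 31 = 3^2 * 17 = 9*17 = 29
  -> A = 29
B = 17^11 mod 31  (bits of 11 = 1011)
  bit 0 = 1: r = r^2 * 17 mod 31 = 1^2 * 17 = 1*17 = 17
  bit 1 = 0: r = r^2 mod 31 = 17^2 = 10
  bit 2 = 1: r = r^2 * 17 mod 31 = 10^2 * 17 = 7*17 = 26
  bit 3 = 1: r = r^2 * 17 mod 31 = 26^2 * 17 = 25*17 = 22
  -> B = 22
s = B^a = 22^27 mod 31  (bits of 27 = 11011)
  bit 0 = 1: r = r^2 * 22 mod 31 = 1^2 * 22 = 1*22 = 22
  bit 1 = 1: r = r^2 * 22 mod 31 = 22^2 * 22 = 19*22 = 15
  bit 2 = 0: r = r^2 mod 31 = 15^2 = 8
  bit 3 = 1: r = r^2 * 22 mod 31 = 8^2 * 22 = 2*22 = 13
  bit 4 = 1: r = r^2 * 22 mod 31 = 13^2 * 22 = 14*22 = 29
  -> s = B^a = 29

Answer: 29 22 29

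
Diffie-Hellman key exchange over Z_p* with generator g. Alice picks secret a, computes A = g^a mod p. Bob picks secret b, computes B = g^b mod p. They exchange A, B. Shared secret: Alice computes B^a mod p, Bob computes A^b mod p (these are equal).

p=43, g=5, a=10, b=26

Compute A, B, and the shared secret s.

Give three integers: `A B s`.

A = 5^10 mod 43  (bits of 10 = 1010)
  bit 0 = 1: r = r^2 * 5 mod 43 = 1^2 * 5 = 1*5 = 5
  bit 1 = 0: r = r^2 mod 43 = 5^2 = 25
  bit 2 = 1: r = r^2 * 5 mod 43 = 25^2 * 5 = 23*5 = 29
  bit 3 = 0: r = r^2 mod 43 = 29^2 = 24
  -> A = 24
B = 5^26 mod 43  (bits of 26 = 11010)
  bit 0 = 1: r = r^2 * 5 mod 43 = 1^2 * 5 = 1*5 = 5
  bit 1 = 1: r = r^2 * 5 mod 43 = 5^2 * 5 = 25*5 = 39
  bit 2 = 0: r = r^2 mod 43 = 39^2 = 16
  bit 3 = 1: r = r^2 * 5 mod 43 = 16^2 * 5 = 41*5 = 33
  bit 4 = 0: r = r^2 mod 43 = 33^2 = 14
  -> B = 14
s = B^a = 14^10 mod 43  (bits of 10 = 1010)
  bit 0 = 1: r = r^2 * 14 mod 43 = 1^2 * 14 = 1*14 = 14
  bit 1 = 0: r = r^2 mod 43 = 14^2 = 24
  bit 2 = 1: r = r^2 * 14 mod 43 = 24^2 * 14 = 17*14 = 23
  bit 3 = 0: r = r^2 mod 43 = 23^2 = 13
  -> s = B^a = 13

Answer: 24 14 13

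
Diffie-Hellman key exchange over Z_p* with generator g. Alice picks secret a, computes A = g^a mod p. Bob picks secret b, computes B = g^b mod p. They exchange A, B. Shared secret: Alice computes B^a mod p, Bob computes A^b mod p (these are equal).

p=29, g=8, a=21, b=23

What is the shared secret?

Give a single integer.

Answer: 17

Derivation:
A = 8^21 mod 29  (bits of 21 = 10101)
  bit 0 = 1: r = r^2 * 8 mod 29 = 1^2 * 8 = 1*8 = 8
  bit 1 = 0: r = r^2 mod 29 = 8^2 = 6
  bit 2 = 1: r = r^2 * 8 mod 29 = 6^2 * 8 = 7*8 = 27
  bit 3 = 0: r = r^2 mod 29 = 27^2 = 4
  bit 4 = 1: r = r^2 * 8 mod 29 = 4^2 * 8 = 16*8 = 12
  -> A = 12
B = 8^23 mod 29  (bits of 23 = 10111)
  bit 0 = 1: r = r^2 * 8 mod 29 = 1^2 * 8 = 1*8 = 8
  bit 1 = 0: r = r^2 mod 29 = 8^2 = 6
  bit 2 = 1: r = r^2 * 8 mod 29 = 6^2 * 8 = 7*8 = 27
  bit 3 = 1: r = r^2 * 8 mod 29 = 27^2 * 8 = 4*8 = 3
  bit 4 = 1: r = r^2 * 8 mod 29 = 3^2 * 8 = 9*8 = 14
  -> B = 14
s = B^a = 14^21 mod 29  (bits of 21 = 10101)
  bit 0 = 1: r = r^2 * 14 mod 29 = 1^2 * 14 = 1*14 = 14
  bit 1 = 0: r = r^2 mod 29 = 14^2 = 22
  bit 2 = 1: r = r^2 * 14 mod 29 = 22^2 * 14 = 20*14 = 19
  bit 3 = 0: r = r^2 mod 29 = 19^2 = 13
  bit 4 = 1: r = r^2 * 14 mod 29 = 13^2 * 14 = 24*14 = 17
  -> s = B^a = 17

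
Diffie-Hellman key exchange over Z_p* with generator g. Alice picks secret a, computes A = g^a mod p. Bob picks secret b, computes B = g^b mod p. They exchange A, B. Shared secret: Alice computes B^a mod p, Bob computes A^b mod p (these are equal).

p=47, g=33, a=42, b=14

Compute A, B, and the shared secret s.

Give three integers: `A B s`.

Answer: 36 12 21

Derivation:
A = 33^42 mod 47  (bits of 42 = 101010)
  bit 0 = 1: r = r^2 * 33 mod 47 = 1^2 * 33 = 1*33 = 33
  bit 1 = 0: r = r^2 mod 47 = 33^2 = 8
  bit 2 = 1: r = r^2 * 33 mod 47 = 8^2 * 33 = 17*33 = 44
  bit 3 = 0: r = r^2 mod 47 = 44^2 = 9
  bit 4 = 1: r = r^2 * 33 mod 47 = 9^2 * 33 = 34*33 = 41
  bit 5 = 0: r = r^2 mod 47 = 41^2 = 36
  -> A = 36
B = 33^14 mod 47  (bits of 14 = 1110)
  bit 0 = 1: r = r^2 * 33 mod 47 = 1^2 * 33 = 1*33 = 33
  bit 1 = 1: r = r^2 * 33 mod 47 = 33^2 * 33 = 8*33 = 29
  bit 2 = 1: r = r^2 * 33 mod 47 = 29^2 * 33 = 42*33 = 23
  bit 3 = 0: r = r^2 mod 47 = 23^2 = 12
  -> B = 12
s = B^a = 12^42 mod 47  (bits of 42 = 101010)
  bit 0 = 1: r = r^2 * 12 mod 47 = 1^2 * 12 = 1*12 = 12
  bit 1 = 0: r = r^2 mod 47 = 12^2 = 3
  bit 2 = 1: r = r^2 * 12 mod 47 = 3^2 * 12 = 9*12 = 14
  bit 3 = 0: r = r^2 mod 47 = 14^2 = 8
  bit 4 = 1: r = r^2 * 12 mod 47 = 8^2 * 12 = 17*12 = 16
  bit 5 = 0: r = r^2 mod 47 = 16^2 = 21
  -> s = B^a = 21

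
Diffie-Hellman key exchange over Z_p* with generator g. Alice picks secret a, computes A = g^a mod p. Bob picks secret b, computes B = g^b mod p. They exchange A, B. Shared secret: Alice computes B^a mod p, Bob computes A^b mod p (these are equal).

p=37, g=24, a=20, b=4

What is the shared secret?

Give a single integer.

Answer: 9

Derivation:
A = 24^20 mod 37  (bits of 20 = 10100)
  bit 0 = 1: r = r^2 * 24 mod 37 = 1^2 * 24 = 1*24 = 24
  bit 1 = 0: r = r^2 mod 37 = 24^2 = 21
  bit 2 = 1: r = r^2 * 24 mod 37 = 21^2 * 24 = 34*24 = 2
  bit 3 = 0: r = r^2 mod 37 = 2^2 = 4
  bit 4 = 0: r = r^2 mod 37 = 4^2 = 16
  -> A = 16
B = 24^4 mod 37  (bits of 4 = 100)
  bit 0 = 1: r = r^2 * 24 mod 37 = 1^2 * 24 = 1*24 = 24
  bit 1 = 0: r = r^2 mod 37 = 24^2 = 21
  bit 2 = 0: r = r^2 mod 37 = 21^2 = 34
  -> B = 34
s = B^a = 34^20 mod 37  (bits of 20 = 10100)
  bit 0 = 1: r = r^2 * 34 mod 37 = 1^2 * 34 = 1*34 = 34
  bit 1 = 0: r = r^2 mod 37 = 34^2 = 9
  bit 2 = 1: r = r^2 * 34 mod 37 = 9^2 * 34 = 7*34 = 16
  bit 3 = 0: r = r^2 mod 37 = 16^2 = 34
  bit 4 = 0: r = r^2 mod 37 = 34^2 = 9
  -> s = B^a = 9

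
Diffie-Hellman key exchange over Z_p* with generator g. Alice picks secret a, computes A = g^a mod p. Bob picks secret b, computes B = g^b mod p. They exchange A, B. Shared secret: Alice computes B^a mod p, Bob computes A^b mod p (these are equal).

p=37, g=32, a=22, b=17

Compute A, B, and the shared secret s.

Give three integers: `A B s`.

Answer: 4 15 28

Derivation:
A = 32^22 mod 37  (bits of 22 = 10110)
  bit 0 = 1: r = r^2 * 32 mod 37 = 1^2 * 32 = 1*32 = 32
  bit 1 = 0: r = r^2 mod 37 = 32^2 = 25
  bit 2 = 1: r = r^2 * 32 mod 37 = 25^2 * 32 = 33*32 = 20
  bit 3 = 1: r = r^2 * 32 mod 37 = 20^2 * 32 = 30*32 = 35
  bit 4 = 0: r = r^2 mod 37 = 35^2 = 4
  -> A = 4
B = 32^17 mod 37  (bits of 17 = 10001)
  bit 0 = 1: r = r^2 * 32 mod 37 = 1^2 * 32 = 1*32 = 32
  bit 1 = 0: r = r^2 mod 37 = 32^2 = 25
  bit 2 = 0: r = r^2 mod 37 = 25^2 = 33
  bit 3 = 0: r = r^2 mod 37 = 33^2 = 16
  bit 4 = 1: r = r^2 * 32 mod 37 = 16^2 * 32 = 34*32 = 15
  -> B = 15
s = B^a = 15^22 mod 37  (bits of 22 = 10110)
  bit 0 = 1: r = r^2 * 15 mod 37 = 1^2 * 15 = 1*15 = 15
  bit 1 = 0: r = r^2 mod 37 = 15^2 = 3
  bit 2 = 1: r = r^2 * 15 mod 37 = 3^2 * 15 = 9*15 = 24
  bit 3 = 1: r = r^2 * 15 mod 37 = 24^2 * 15 = 21*15 = 19
  bit 4 = 0: r = r^2 mod 37 = 19^2 = 28
  -> s = B^a = 28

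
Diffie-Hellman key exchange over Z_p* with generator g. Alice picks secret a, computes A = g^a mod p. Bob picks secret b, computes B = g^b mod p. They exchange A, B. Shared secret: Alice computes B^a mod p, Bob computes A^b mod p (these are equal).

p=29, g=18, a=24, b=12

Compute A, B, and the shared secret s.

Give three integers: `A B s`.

A = 18^24 mod 29  (bits of 24 = 11000)
  bit 0 = 1: r = r^2 * 18 mod 29 = 1^2 * 18 = 1*18 = 18
  bit 1 = 1: r = r^2 * 18 mod 29 = 18^2 * 18 = 5*18 = 3
  bit 2 = 0: r = r^2 mod 29 = 3^2 = 9
  bit 3 = 0: r = r^2 mod 29 = 9^2 = 23
  bit 4 = 0: r = r^2 mod 29 = 23^2 = 7
  -> A = 7
B = 18^12 mod 29  (bits of 12 = 1100)
  bit 0 = 1: r = r^2 * 18 mod 29 = 1^2 * 18 = 1*18 = 18
  bit 1 = 1: r = r^2 * 18 mod 29 = 18^2 * 18 = 5*18 = 3
  bit 2 = 0: r = r^2 mod 29 = 3^2 = 9
  bit 3 = 0: r = r^2 mod 29 = 9^2 = 23
  -> B = 23
s = B^a = 23^24 mod 29  (bits of 24 = 11000)
  bit 0 = 1: r = r^2 * 23 mod 29 = 1^2 * 23 = 1*23 = 23
  bit 1 = 1: r = r^2 * 23 mod 29 = 23^2 * 23 = 7*23 = 16
  bit 2 = 0: r = r^2 mod 29 = 16^2 = 24
  bit 3 = 0: r = r^2 mod 29 = 24^2 = 25
  bit 4 = 0: r = r^2 mod 29 = 25^2 = 16
  -> s = B^a = 16

Answer: 7 23 16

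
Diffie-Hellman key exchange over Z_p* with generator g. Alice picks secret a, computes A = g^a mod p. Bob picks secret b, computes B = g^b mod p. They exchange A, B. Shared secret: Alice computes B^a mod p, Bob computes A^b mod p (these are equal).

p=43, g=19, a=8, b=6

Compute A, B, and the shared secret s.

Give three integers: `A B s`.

A = 19^8 mod 43  (bits of 8 = 1000)
  bit 0 = 1: r = r^2 * 19 mod 43 = 1^2 * 19 = 1*19 = 19
  bit 1 = 0: r = r^2 mod 43 = 19^2 = 17
  bit 2 = 0: r = r^2 mod 43 = 17^2 = 31
  bit 3 = 0: r = r^2 mod 43 = 31^2 = 15
  -> A = 15
B = 19^6 mod 43  (bits of 6 = 110)
  bit 0 = 1: r = r^2 * 19 mod 43 = 1^2 * 19 = 1*19 = 19
  bit 1 = 1: r = r^2 * 19 mod 43 = 19^2 * 19 = 17*19 = 22
  bit 2 = 0: r = r^2 mod 43 = 22^2 = 11
  -> B = 11
s = B^a = 11^8 mod 43  (bits of 8 = 1000)
  bit 0 = 1: r = r^2 * 11 mod 43 = 1^2 * 11 = 1*11 = 11
  bit 1 = 0: r = r^2 mod 43 = 11^2 = 35
  bit 2 = 0: r = r^2 mod 43 = 35^2 = 21
  bit 3 = 0: r = r^2 mod 43 = 21^2 = 11
  -> s = B^a = 11

Answer: 15 11 11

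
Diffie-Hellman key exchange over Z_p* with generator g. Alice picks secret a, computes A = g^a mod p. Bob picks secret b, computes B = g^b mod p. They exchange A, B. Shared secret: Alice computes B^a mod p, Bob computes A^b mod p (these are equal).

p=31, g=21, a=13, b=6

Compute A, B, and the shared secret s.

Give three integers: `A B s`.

A = 21^13 mod 31  (bits of 13 = 1101)
  bit 0 = 1: r = r^2 * 21 mod 31 = 1^2 * 21 = 1*21 = 21
  bit 1 = 1: r = r^2 * 21 mod 31 = 21^2 * 21 = 7*21 = 23
  bit 2 = 0: r = r^2 mod 31 = 23^2 = 2
  bit 3 = 1: r = r^2 * 21 mod 31 = 2^2 * 21 = 4*21 = 22
  -> A = 22
B = 21^6 mod 31  (bits of 6 = 110)
  bit 0 = 1: r = r^2 * 21 mod 31 = 1^2 * 21 = 1*21 = 21
  bit 1 = 1: r = r^2 * 21 mod 31 = 21^2 * 21 = 7*21 = 23
  bit 2 = 0: r = r^2 mod 31 = 23^2 = 2
  -> B = 2
s = B^a = 2^13 mod 31  (bits of 13 = 1101)
  bit 0 = 1: r = r^2 * 2 mod 31 = 1^2 * 2 = 1*2 = 2
  bit 1 = 1: r = r^2 * 2 mod 31 = 2^2 * 2 = 4*2 = 8
  bit 2 = 0: r = r^2 mod 31 = 8^2 = 2
  bit 3 = 1: r = r^2 * 2 mod 31 = 2^2 * 2 = 4*2 = 8
  -> s = B^a = 8

Answer: 22 2 8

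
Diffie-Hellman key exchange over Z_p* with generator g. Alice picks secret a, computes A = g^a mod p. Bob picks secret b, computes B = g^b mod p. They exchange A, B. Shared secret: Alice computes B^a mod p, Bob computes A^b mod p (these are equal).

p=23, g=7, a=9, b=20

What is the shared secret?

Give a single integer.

A = 7^9 mod 23  (bits of 9 = 1001)
  bit 0 = 1: r = r^2 * 7 mod 23 = 1^2 * 7 = 1*7 = 7
  bit 1 = 0: r = r^2 mod 23 = 7^2 = 3
  bit 2 = 0: r = r^2 mod 23 = 3^2 = 9
  bit 3 = 1: r = r^2 * 7 mod 23 = 9^2 * 7 = 12*7 = 15
  -> A = 15
B = 7^20 mod 23  (bits of 20 = 10100)
  bit 0 = 1: r = r^2 * 7 mod 23 = 1^2 * 7 = 1*7 = 7
  bit 1 = 0: r = r^2 mod 23 = 7^2 = 3
  bit 2 = 1: r = r^2 * 7 mod 23 = 3^2 * 7 = 9*7 = 17
  bit 3 = 0: r = r^2 mod 23 = 17^2 = 13
  bit 4 = 0: r = r^2 mod 23 = 13^2 = 8
  -> B = 8
s = B^a = 8^9 mod 23  (bits of 9 = 1001)
  bit 0 = 1: r = r^2 * 8 mod 23 = 1^2 * 8 = 1*8 = 8
  bit 1 = 0: r = r^2 mod 23 = 8^2 = 18
  bit 2 = 0: r = r^2 mod 23 = 18^2 = 2
  bit 3 = 1: r = r^2 * 8 mod 23 = 2^2 * 8 = 4*8 = 9
  -> s = B^a = 9

Answer: 9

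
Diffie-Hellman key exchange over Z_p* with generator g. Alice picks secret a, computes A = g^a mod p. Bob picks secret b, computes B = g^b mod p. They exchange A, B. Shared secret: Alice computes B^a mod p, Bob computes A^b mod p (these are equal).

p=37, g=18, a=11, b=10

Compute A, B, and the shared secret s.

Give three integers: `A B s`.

A = 18^11 mod 37  (bits of 11 = 1011)
  bit 0 = 1: r = r^2 * 18 mod 37 = 1^2 * 18 = 1*18 = 18
  bit 1 = 0: r = r^2 mod 37 = 18^2 = 28
  bit 2 = 1: r = r^2 * 18 mod 37 = 28^2 * 18 = 7*18 = 15
  bit 3 = 1: r = r^2 * 18 mod 37 = 15^2 * 18 = 3*18 = 17
  -> A = 17
B = 18^10 mod 37  (bits of 10 = 1010)
  bit 0 = 1: r = r^2 * 18 mod 37 = 1^2 * 18 = 1*18 = 18
  bit 1 = 0: r = r^2 mod 37 = 18^2 = 28
  bit 2 = 1: r = r^2 * 18 mod 37 = 28^2 * 18 = 7*18 = 15
  bit 3 = 0: r = r^2 mod 37 = 15^2 = 3
  -> B = 3
s = B^a = 3^11 mod 37  (bits of 11 = 1011)
  bit 0 = 1: r = r^2 * 3 mod 37 = 1^2 * 3 = 1*3 = 3
  bit 1 = 0: r = r^2 mod 37 = 3^2 = 9
  bit 2 = 1: r = r^2 * 3 mod 37 = 9^2 * 3 = 7*3 = 21
  bit 3 = 1: r = r^2 * 3 mod 37 = 21^2 * 3 = 34*3 = 28
  -> s = B^a = 28

Answer: 17 3 28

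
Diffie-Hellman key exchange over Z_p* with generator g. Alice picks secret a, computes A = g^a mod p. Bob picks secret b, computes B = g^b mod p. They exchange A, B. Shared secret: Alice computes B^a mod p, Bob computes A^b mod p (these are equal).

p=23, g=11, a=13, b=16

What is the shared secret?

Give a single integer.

Answer: 2

Derivation:
A = 11^13 mod 23  (bits of 13 = 1101)
  bit 0 = 1: r = r^2 * 11 mod 23 = 1^2 * 11 = 1*11 = 11
  bit 1 = 1: r = r^2 * 11 mod 23 = 11^2 * 11 = 6*11 = 20
  bit 2 = 0: r = r^2 mod 23 = 20^2 = 9
  bit 3 = 1: r = r^2 * 11 mod 23 = 9^2 * 11 = 12*11 = 17
  -> A = 17
B = 11^16 mod 23  (bits of 16 = 10000)
  bit 0 = 1: r = r^2 * 11 mod 23 = 1^2 * 11 = 1*11 = 11
  bit 1 = 0: r = r^2 mod 23 = 11^2 = 6
  bit 2 = 0: r = r^2 mod 23 = 6^2 = 13
  bit 3 = 0: r = r^2 mod 23 = 13^2 = 8
  bit 4 = 0: r = r^2 mod 23 = 8^2 = 18
  -> B = 18
s = B^a = 18^13 mod 23  (bits of 13 = 1101)
  bit 0 = 1: r = r^2 * 18 mod 23 = 1^2 * 18 = 1*18 = 18
  bit 1 = 1: r = r^2 * 18 mod 23 = 18^2 * 18 = 2*18 = 13
  bit 2 = 0: r = r^2 mod 23 = 13^2 = 8
  bit 3 = 1: r = r^2 * 18 mod 23 = 8^2 * 18 = 18*18 = 2
  -> s = B^a = 2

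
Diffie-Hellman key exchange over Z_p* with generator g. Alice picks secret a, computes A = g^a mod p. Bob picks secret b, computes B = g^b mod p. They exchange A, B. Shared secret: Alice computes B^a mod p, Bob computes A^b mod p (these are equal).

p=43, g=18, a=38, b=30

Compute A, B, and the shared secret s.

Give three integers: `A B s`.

A = 18^38 mod 43  (bits of 38 = 100110)
  bit 0 = 1: r = r^2 * 18 mod 43 = 1^2 * 18 = 1*18 = 18
  bit 1 = 0: r = r^2 mod 43 = 18^2 = 23
  bit 2 = 0: r = r^2 mod 43 = 23^2 = 13
  bit 3 = 1: r = r^2 * 18 mod 43 = 13^2 * 18 = 40*18 = 32
  bit 4 = 1: r = r^2 * 18 mod 43 = 32^2 * 18 = 35*18 = 28
  bit 5 = 0: r = r^2 mod 43 = 28^2 = 10
  -> A = 10
B = 18^30 mod 43  (bits of 30 = 11110)
  bit 0 = 1: r = r^2 * 18 mod 43 = 1^2 * 18 = 1*18 = 18
  bit 1 = 1: r = r^2 * 18 mod 43 = 18^2 * 18 = 23*18 = 27
  bit 2 = 1: r = r^2 * 18 mod 43 = 27^2 * 18 = 41*18 = 7
  bit 3 = 1: r = r^2 * 18 mod 43 = 7^2 * 18 = 6*18 = 22
  bit 4 = 0: r = r^2 mod 43 = 22^2 = 11
  -> B = 11
s = B^a = 11^38 mod 43  (bits of 38 = 100110)
  bit 0 = 1: r = r^2 * 11 mod 43 = 1^2 * 11 = 1*11 = 11
  bit 1 = 0: r = r^2 mod 43 = 11^2 = 35
  bit 2 = 0: r = r^2 mod 43 = 35^2 = 21
  bit 3 = 1: r = r^2 * 11 mod 43 = 21^2 * 11 = 11*11 = 35
  bit 4 = 1: r = r^2 * 11 mod 43 = 35^2 * 11 = 21*11 = 16
  bit 5 = 0: r = r^2 mod 43 = 16^2 = 41
  -> s = B^a = 41

Answer: 10 11 41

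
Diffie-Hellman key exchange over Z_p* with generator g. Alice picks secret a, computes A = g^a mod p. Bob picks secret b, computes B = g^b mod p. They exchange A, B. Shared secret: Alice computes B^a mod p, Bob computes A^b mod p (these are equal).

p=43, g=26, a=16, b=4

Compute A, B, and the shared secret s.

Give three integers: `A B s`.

Answer: 14 15 17

Derivation:
A = 26^16 mod 43  (bits of 16 = 10000)
  bit 0 = 1: r = r^2 * 26 mod 43 = 1^2 * 26 = 1*26 = 26
  bit 1 = 0: r = r^2 mod 43 = 26^2 = 31
  bit 2 = 0: r = r^2 mod 43 = 31^2 = 15
  bit 3 = 0: r = r^2 mod 43 = 15^2 = 10
  bit 4 = 0: r = r^2 mod 43 = 10^2 = 14
  -> A = 14
B = 26^4 mod 43  (bits of 4 = 100)
  bit 0 = 1: r = r^2 * 26 mod 43 = 1^2 * 26 = 1*26 = 26
  bit 1 = 0: r = r^2 mod 43 = 26^2 = 31
  bit 2 = 0: r = r^2 mod 43 = 31^2 = 15
  -> B = 15
s = B^a = 15^16 mod 43  (bits of 16 = 10000)
  bit 0 = 1: r = r^2 * 15 mod 43 = 1^2 * 15 = 1*15 = 15
  bit 1 = 0: r = r^2 mod 43 = 15^2 = 10
  bit 2 = 0: r = r^2 mod 43 = 10^2 = 14
  bit 3 = 0: r = r^2 mod 43 = 14^2 = 24
  bit 4 = 0: r = r^2 mod 43 = 24^2 = 17
  -> s = B^a = 17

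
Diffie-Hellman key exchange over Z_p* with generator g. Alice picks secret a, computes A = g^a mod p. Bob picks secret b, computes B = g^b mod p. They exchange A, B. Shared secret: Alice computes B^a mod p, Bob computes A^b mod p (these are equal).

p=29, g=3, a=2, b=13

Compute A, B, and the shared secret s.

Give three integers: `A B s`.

A = 3^2 mod 29  (bits of 2 = 10)
  bit 0 = 1: r = r^2 * 3 mod 29 = 1^2 * 3 = 1*3 = 3
  bit 1 = 0: r = r^2 mod 29 = 3^2 = 9
  -> A = 9
B = 3^13 mod 29  (bits of 13 = 1101)
  bit 0 = 1: r = r^2 * 3 mod 29 = 1^2 * 3 = 1*3 = 3
  bit 1 = 1: r = r^2 * 3 mod 29 = 3^2 * 3 = 9*3 = 27
  bit 2 = 0: r = r^2 mod 29 = 27^2 = 4
  bit 3 = 1: r = r^2 * 3 mod 29 = 4^2 * 3 = 16*3 = 19
  -> B = 19
s = B^a = 19^2 mod 29  (bits of 2 = 10)
  bit 0 = 1: r = r^2 * 19 mod 29 = 1^2 * 19 = 1*19 = 19
  bit 1 = 0: r = r^2 mod 29 = 19^2 = 13
  -> s = B^a = 13

Answer: 9 19 13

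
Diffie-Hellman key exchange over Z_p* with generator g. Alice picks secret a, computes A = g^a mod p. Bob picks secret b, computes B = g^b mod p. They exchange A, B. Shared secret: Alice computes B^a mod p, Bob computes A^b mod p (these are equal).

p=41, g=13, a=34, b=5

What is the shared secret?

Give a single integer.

Answer: 9

Derivation:
A = 13^34 mod 41  (bits of 34 = 100010)
  bit 0 = 1: r = r^2 * 13 mod 41 = 1^2 * 13 = 1*13 = 13
  bit 1 = 0: r = r^2 mod 41 = 13^2 = 5
  bit 2 = 0: r = r^2 mod 41 = 5^2 = 25
  bit 3 = 0: r = r^2 mod 41 = 25^2 = 10
  bit 4 = 1: r = r^2 * 13 mod 41 = 10^2 * 13 = 18*13 = 29
  bit 5 = 0: r = r^2 mod 41 = 29^2 = 21
  -> A = 21
B = 13^5 mod 41  (bits of 5 = 101)
  bit 0 = 1: r = r^2 * 13 mod 41 = 1^2 * 13 = 1*13 = 13
  bit 1 = 0: r = r^2 mod 41 = 13^2 = 5
  bit 2 = 1: r = r^2 * 13 mod 41 = 5^2 * 13 = 25*13 = 38
  -> B = 38
s = B^a = 38^34 mod 41  (bits of 34 = 100010)
  bit 0 = 1: r = r^2 * 38 mod 41 = 1^2 * 38 = 1*38 = 38
  bit 1 = 0: r = r^2 mod 41 = 38^2 = 9
  bit 2 = 0: r = r^2 mod 41 = 9^2 = 40
  bit 3 = 0: r = r^2 mod 41 = 40^2 = 1
  bit 4 = 1: r = r^2 * 38 mod 41 = 1^2 * 38 = 1*38 = 38
  bit 5 = 0: r = r^2 mod 41 = 38^2 = 9
  -> s = B^a = 9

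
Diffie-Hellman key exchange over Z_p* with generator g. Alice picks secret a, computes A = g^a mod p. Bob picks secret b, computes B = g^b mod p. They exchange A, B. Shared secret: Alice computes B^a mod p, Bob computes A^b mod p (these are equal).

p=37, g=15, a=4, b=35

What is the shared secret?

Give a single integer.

Answer: 33

Derivation:
A = 15^4 mod 37  (bits of 4 = 100)
  bit 0 = 1: r = r^2 * 15 mod 37 = 1^2 * 15 = 1*15 = 15
  bit 1 = 0: r = r^2 mod 37 = 15^2 = 3
  bit 2 = 0: r = r^2 mod 37 = 3^2 = 9
  -> A = 9
B = 15^35 mod 37  (bits of 35 = 100011)
  bit 0 = 1: r = r^2 * 15 mod 37 = 1^2 * 15 = 1*15 = 15
  bit 1 = 0: r = r^2 mod 37 = 15^2 = 3
  bit 2 = 0: r = r^2 mod 37 = 3^2 = 9
  bit 3 = 0: r = r^2 mod 37 = 9^2 = 7
  bit 4 = 1: r = r^2 * 15 mod 37 = 7^2 * 15 = 12*15 = 32
  bit 5 = 1: r = r^2 * 15 mod 37 = 32^2 * 15 = 25*15 = 5
  -> B = 5
s = B^a = 5^4 mod 37  (bits of 4 = 100)
  bit 0 = 1: r = r^2 * 5 mod 37 = 1^2 * 5 = 1*5 = 5
  bit 1 = 0: r = r^2 mod 37 = 5^2 = 25
  bit 2 = 0: r = r^2 mod 37 = 25^2 = 33
  -> s = B^a = 33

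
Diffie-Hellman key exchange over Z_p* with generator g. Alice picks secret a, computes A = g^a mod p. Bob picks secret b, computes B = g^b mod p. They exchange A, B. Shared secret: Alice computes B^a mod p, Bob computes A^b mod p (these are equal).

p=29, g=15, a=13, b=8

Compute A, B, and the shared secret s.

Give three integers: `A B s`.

A = 15^13 mod 29  (bits of 13 = 1101)
  bit 0 = 1: r = r^2 * 15 mod 29 = 1^2 * 15 = 1*15 = 15
  bit 1 = 1: r = r^2 * 15 mod 29 = 15^2 * 15 = 22*15 = 11
  bit 2 = 0: r = r^2 mod 29 = 11^2 = 5
  bit 3 = 1: r = r^2 * 15 mod 29 = 5^2 * 15 = 25*15 = 27
  -> A = 27
B = 15^8 mod 29  (bits of 8 = 1000)
  bit 0 = 1: r = r^2 * 15 mod 29 = 1^2 * 15 = 1*15 = 15
  bit 1 = 0: r = r^2 mod 29 = 15^2 = 22
  bit 2 = 0: r = r^2 mod 29 = 22^2 = 20
  bit 3 = 0: r = r^2 mod 29 = 20^2 = 23
  -> B = 23
s = B^a = 23^13 mod 29  (bits of 13 = 1101)
  bit 0 = 1: r = r^2 * 23 mod 29 = 1^2 * 23 = 1*23 = 23
  bit 1 = 1: r = r^2 * 23 mod 29 = 23^2 * 23 = 7*23 = 16
  bit 2 = 0: r = r^2 mod 29 = 16^2 = 24
  bit 3 = 1: r = r^2 * 23 mod 29 = 24^2 * 23 = 25*23 = 24
  -> s = B^a = 24

Answer: 27 23 24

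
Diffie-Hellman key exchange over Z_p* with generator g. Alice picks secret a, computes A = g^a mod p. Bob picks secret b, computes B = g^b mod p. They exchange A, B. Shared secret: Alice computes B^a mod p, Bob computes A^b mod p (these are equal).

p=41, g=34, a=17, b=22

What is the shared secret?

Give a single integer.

A = 34^17 mod 41  (bits of 17 = 10001)
  bit 0 = 1: r = r^2 * 34 mod 41 = 1^2 * 34 = 1*34 = 34
  bit 1 = 0: r = r^2 mod 41 = 34^2 = 8
  bit 2 = 0: r = r^2 mod 41 = 8^2 = 23
  bit 3 = 0: r = r^2 mod 41 = 23^2 = 37
  bit 4 = 1: r = r^2 * 34 mod 41 = 37^2 * 34 = 16*34 = 11
  -> A = 11
B = 34^22 mod 41  (bits of 22 = 10110)
  bit 0 = 1: r = r^2 * 34 mod 41 = 1^2 * 34 = 1*34 = 34
  bit 1 = 0: r = r^2 mod 41 = 34^2 = 8
  bit 2 = 1: r = r^2 * 34 mod 41 = 8^2 * 34 = 23*34 = 3
  bit 3 = 1: r = r^2 * 34 mod 41 = 3^2 * 34 = 9*34 = 19
  bit 4 = 0: r = r^2 mod 41 = 19^2 = 33
  -> B = 33
s = B^a = 33^17 mod 41  (bits of 17 = 10001)
  bit 0 = 1: r = r^2 * 33 mod 41 = 1^2 * 33 = 1*33 = 33
  bit 1 = 0: r = r^2 mod 41 = 33^2 = 23
  bit 2 = 0: r = r^2 mod 41 = 23^2 = 37
  bit 3 = 0: r = r^2 mod 41 = 37^2 = 16
  bit 4 = 1: r = r^2 * 33 mod 41 = 16^2 * 33 = 10*33 = 2
  -> s = B^a = 2

Answer: 2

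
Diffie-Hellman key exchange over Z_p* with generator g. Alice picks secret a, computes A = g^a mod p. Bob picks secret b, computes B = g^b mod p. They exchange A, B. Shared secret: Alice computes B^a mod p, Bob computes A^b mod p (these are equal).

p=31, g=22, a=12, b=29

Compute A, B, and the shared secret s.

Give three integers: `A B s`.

Answer: 2 24 16

Derivation:
A = 22^12 mod 31  (bits of 12 = 1100)
  bit 0 = 1: r = r^2 * 22 mod 31 = 1^2 * 22 = 1*22 = 22
  bit 1 = 1: r = r^2 * 22 mod 31 = 22^2 * 22 = 19*22 = 15
  bit 2 = 0: r = r^2 mod 31 = 15^2 = 8
  bit 3 = 0: r = r^2 mod 31 = 8^2 = 2
  -> A = 2
B = 22^29 mod 31  (bits of 29 = 11101)
  bit 0 = 1: r = r^2 * 22 mod 31 = 1^2 * 22 = 1*22 = 22
  bit 1 = 1: r = r^2 * 22 mod 31 = 22^2 * 22 = 19*22 = 15
  bit 2 = 1: r = r^2 * 22 mod 31 = 15^2 * 22 = 8*22 = 21
  bit 3 = 0: r = r^2 mod 31 = 21^2 = 7
  bit 4 = 1: r = r^2 * 22 mod 31 = 7^2 * 22 = 18*22 = 24
  -> B = 24
s = B^a = 24^12 mod 31  (bits of 12 = 1100)
  bit 0 = 1: r = r^2 * 24 mod 31 = 1^2 * 24 = 1*24 = 24
  bit 1 = 1: r = r^2 * 24 mod 31 = 24^2 * 24 = 18*24 = 29
  bit 2 = 0: r = r^2 mod 31 = 29^2 = 4
  bit 3 = 0: r = r^2 mod 31 = 4^2 = 16
  -> s = B^a = 16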